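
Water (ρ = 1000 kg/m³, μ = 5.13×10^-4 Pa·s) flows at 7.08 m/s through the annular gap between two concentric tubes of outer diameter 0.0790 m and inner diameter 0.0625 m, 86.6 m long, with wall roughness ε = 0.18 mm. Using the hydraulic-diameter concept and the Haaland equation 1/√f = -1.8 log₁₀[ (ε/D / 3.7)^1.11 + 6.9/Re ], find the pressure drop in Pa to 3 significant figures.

Hydraulic diameter D_h = 4A/P = D_o - D_i = 0.079 - 0.0625 = 0.0165 m.
Re = ρVD_h/μ = 1000·7.08·0.0165/0.000513 = 2.277e+05.
ε/D_h = 0.00018/0.0165 = 0.0109; Haaland gives 1/√f = -1.8 log₁₀[0.00155+3.03e-05] = 5.041, so f = 0.03936.
ΔP = f(L/D_h)(ρV²/2) = 0.03936·86.6/0.0165·2.506e+04 = 5.177e+06 Pa.

ΔP ≈ 5.18×10^6 Pa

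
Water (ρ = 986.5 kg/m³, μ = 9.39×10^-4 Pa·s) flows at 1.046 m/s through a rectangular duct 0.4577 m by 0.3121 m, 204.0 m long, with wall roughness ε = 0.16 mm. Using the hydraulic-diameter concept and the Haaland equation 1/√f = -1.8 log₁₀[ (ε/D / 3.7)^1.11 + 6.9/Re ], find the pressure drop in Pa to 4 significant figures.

ΔP ≈ 5136 Pa

Hydraulic diameter D_h = 4A/P = 4·(0.4577·0.3121)/(2·(0.4577+0.3121)) = 0.5714/1.54 = 0.3711 m.
Re = ρVD_h/μ = 986.5·1.046·0.3711/0.000939 = 4.078e+05.
ε/D_h = 0.00016/0.3711 = 0.000431; Haaland gives 1/√f = -1.8 log₁₀[4.3e-05+1.69e-05] = 7.6, so f = 0.01731.
ΔP = f(L/D_h)(ρV²/2) = 0.01731·204/0.3711·539.7 = 5136 Pa.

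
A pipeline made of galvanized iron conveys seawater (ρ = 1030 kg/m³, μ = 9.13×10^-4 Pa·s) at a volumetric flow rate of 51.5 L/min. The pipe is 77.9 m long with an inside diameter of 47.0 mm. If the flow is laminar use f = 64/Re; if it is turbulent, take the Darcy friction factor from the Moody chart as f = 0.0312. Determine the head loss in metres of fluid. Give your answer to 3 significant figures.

Q = 51.5 L/min = 51.5/60000 = 0.0008583 m³/s.
Cross-sectional area A = πD²/4 = π(0.047)²/4 = 0.001735 m²; mean velocity V = Q/A = 0.0008583/0.001735 = 0.4947 m/s.
Reynolds number Re = ρVD/μ = 1030 · 0.4947 · 0.047 / 0.000913 = 2.623e+04.
Re > 4000 → turbulent; use the Moody-chart value f = 0.0312.
Darcy-Weisbach: ΔP = f(L/D)(ρV²/2) = 0.0312·(77.9/0.047)·(1030·0.4947²/2) = 0.0312·1657·126.1 = 6518 Pa.
Head loss h_f = ΔP/(ρg) = 6518/(1030·9.81) = 0.645 m.

h_f ≈ 0.645 m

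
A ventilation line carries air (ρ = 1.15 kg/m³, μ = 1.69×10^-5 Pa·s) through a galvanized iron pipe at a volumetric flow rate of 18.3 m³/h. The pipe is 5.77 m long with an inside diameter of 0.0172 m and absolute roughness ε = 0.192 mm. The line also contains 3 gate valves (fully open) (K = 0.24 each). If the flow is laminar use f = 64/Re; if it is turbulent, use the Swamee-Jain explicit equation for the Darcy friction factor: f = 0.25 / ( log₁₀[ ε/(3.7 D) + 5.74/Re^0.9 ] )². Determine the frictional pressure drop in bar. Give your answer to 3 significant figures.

Q = 18.3 m³/h = 18.3/3600 = 0.005083 m³/s.
Cross-sectional area A = πD²/4 = π(0.0172)²/4 = 0.0002324 m²; mean velocity V = Q/A = 0.005083/0.0002324 = 21.88 m/s.
Reynolds number Re = ρVD/μ = 1.15 · 21.88 · 0.0172 / 1.69e-05 = 2.561e+04.
Re > 4000 → turbulent. Relative roughness ε/D = 0.000192/0.0172 = 0.0112. Swamee-Jain: f = 0.25/(log₁₀[0.0112/3.7 + 5.74/2.561e+04^0.9])² = 0.25/(log₁₀[0.00302 + 0.000619])² = 0.25/(-2.439)² = 0.04201.
Total minor-loss coefficient ΣK = 3·0.24 = 0.72.
ΔP = [f·L/D + ΣK]·(ρV²/2) = [0.04201·5.77/0.0172 + 0.72]·(1.15·21.88²/2) = [14.09 + 0.72]·275.2 = 4077 Pa.
ΔP = 4077 Pa = 0.0408 bar.

ΔP ≈ 0.0408 bar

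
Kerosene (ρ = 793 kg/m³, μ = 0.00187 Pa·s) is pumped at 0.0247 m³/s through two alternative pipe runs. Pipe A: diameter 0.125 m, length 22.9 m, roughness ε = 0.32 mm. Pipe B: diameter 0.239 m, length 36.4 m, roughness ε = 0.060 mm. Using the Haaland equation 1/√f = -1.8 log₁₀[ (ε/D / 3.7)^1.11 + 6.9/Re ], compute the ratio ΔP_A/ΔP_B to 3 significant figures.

Pipe A: V = Q/A = 0.0247/0.01227 = 2.013 m/s; Re = 1.067e+05; ε/D = 0.00256; Haaland → f = 0.0263; ΔP_A = f(L/D)(ρV²/2) = 7740 Pa.
Pipe B: V = Q/A = 0.0247/0.04486 = 0.5506 m/s; Re = 5.58e+04; ε/D = 0.000251; Haaland → f = 0.02102; ΔP_B = f(L/D)(ρV²/2) = 384.8 Pa.
ΔP_A/ΔP_B = 7740/384.8 = 20.1.

ΔP_A/ΔP_B ≈ 20.1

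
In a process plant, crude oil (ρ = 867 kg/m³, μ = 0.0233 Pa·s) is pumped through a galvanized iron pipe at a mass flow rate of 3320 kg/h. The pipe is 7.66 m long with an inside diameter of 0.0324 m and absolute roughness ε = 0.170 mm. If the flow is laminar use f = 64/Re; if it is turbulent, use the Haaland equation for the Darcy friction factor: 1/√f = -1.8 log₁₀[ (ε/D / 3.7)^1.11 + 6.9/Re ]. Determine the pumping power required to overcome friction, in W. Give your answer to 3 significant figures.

P ≈ 7.47 W

ṁ = 3320 kg/h = 3320/3600 = 0.9222 kg/s.
A = πD²/4 = π(0.0324)²/4 = 0.0008245 m²; mean velocity V = ṁ/(ρA) = 0.9222/(867 · 0.0008245) = 1.29 m/s.
Reynolds number Re = ρVD/μ = 867 · 1.29 · 0.0324 / 0.0233 = 1555.
Re < 2300 → laminar flow, so f = 64/Re = 64/1555 = 0.04115 (the turbulent correlation is not needed).
Darcy-Weisbach: ΔP = f(L/D)(ρV²/2) = 0.04115·(7.66/0.0324)·(867·1.29²/2) = 0.04115·236.4·721.5 = 7019 Pa.
Q = ṁ/ρ = 0.9222/867 = 0.001064 m³/s.
Pumping power P = QΔP = 0.001064·7019 = 7.466 W = 7.47 W.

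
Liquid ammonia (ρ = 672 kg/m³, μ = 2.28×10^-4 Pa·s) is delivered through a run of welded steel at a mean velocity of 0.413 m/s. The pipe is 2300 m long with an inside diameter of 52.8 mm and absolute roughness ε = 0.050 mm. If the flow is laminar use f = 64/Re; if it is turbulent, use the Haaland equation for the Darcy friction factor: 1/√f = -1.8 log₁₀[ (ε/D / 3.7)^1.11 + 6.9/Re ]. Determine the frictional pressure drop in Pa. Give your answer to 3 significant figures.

Reynolds number Re = ρVD/μ = 672 · 0.413 · 0.0528 / 0.000228 = 6.427e+04.
Re > 4000 → turbulent. Relative roughness ε/D = 5e-05/0.0528 = 0.000947. Haaland: 1/√f = -1.8 log₁₀[(0.000947/3.7)^1.11 + 6.9/6.427e+04] = -1.8 log₁₀[0.000103 + 0.000107] = 6.619, so f = 0.02283.
Darcy-Weisbach: ΔP = f(L/D)(ρV²/2) = 0.02283·(2300/0.0528)·(672·0.413²/2) = 0.02283·4.356e+04·57.31 = 5.699e+04 Pa.

ΔP ≈ 57000 Pa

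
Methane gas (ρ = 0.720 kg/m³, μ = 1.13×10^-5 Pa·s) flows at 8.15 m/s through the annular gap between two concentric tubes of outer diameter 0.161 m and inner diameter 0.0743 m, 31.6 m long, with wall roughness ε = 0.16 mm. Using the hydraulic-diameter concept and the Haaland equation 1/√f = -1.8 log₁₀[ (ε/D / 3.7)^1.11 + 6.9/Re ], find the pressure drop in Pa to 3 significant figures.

ΔP ≈ 228 Pa

Hydraulic diameter D_h = 4A/P = D_o - D_i = 0.161 - 0.0743 = 0.0867 m.
Re = ρVD_h/μ = 0.72·8.15·0.0867/1.13e-05 = 4.502e+04.
ε/D_h = 0.00016/0.0867 = 0.00185; Haaland gives 1/√f = -1.8 log₁₀[0.000216+0.000153] = 6.179, so f = 0.0262.
ΔP = f(L/D_h)(ρV²/2) = 0.0262·31.6/0.0867·23.91 = 228.3 Pa.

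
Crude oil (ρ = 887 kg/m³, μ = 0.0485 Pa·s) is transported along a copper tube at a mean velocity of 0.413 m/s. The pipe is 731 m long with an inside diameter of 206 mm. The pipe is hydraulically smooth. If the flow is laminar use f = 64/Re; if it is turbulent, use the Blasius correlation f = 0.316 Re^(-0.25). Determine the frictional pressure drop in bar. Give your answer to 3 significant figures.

Reynolds number Re = ρVD/μ = 887 · 0.413 · 0.206 / 0.0485 = 1556.
Re < 2300 → laminar flow, so f = 64/Re = 64/1556 = 0.04113 (the turbulent correlation is not needed).
Darcy-Weisbach: ΔP = f(L/D)(ρV²/2) = 0.04113·(731/0.206)·(887·0.413²/2) = 0.04113·3549·75.65 = 1.104e+04 Pa.
ΔP = 1.104e+04 Pa = 0.110 bar.

ΔP ≈ 0.110 bar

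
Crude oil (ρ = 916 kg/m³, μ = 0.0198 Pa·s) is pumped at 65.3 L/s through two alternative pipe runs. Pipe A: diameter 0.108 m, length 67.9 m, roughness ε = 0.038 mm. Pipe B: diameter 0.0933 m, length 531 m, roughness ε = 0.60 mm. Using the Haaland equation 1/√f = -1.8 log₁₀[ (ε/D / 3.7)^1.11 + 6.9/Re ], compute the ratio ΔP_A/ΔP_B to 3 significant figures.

Pipe A: V = Q/A = 0.0653/0.009161 = 7.128 m/s; Re = 3.561e+04; ε/D = 0.000352; Haaland → f = 0.02327; ΔP_A = f(L/D)(ρV²/2) = 3.405e+05 Pa.
Pipe B: V = Q/A = 0.0653/0.006837 = 9.551 m/s; Re = 4.123e+04; ε/D = 0.00643; Haaland → f = 0.0346; ΔP_B = f(L/D)(ρV²/2) = 8.228e+06 Pa.
ΔP_A/ΔP_B = 3.405e+05/8.228e+06 = 0.0414.

ΔP_A/ΔP_B ≈ 0.0414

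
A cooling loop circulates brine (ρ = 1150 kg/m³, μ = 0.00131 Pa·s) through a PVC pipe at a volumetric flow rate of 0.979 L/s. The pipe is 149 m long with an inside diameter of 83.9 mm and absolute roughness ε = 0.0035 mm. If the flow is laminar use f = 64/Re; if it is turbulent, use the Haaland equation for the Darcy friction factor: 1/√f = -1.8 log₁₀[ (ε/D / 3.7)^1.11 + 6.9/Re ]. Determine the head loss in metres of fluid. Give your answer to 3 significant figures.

Q = 0.979 L/s = 0.979/1000 = 0.000979 m³/s.
Cross-sectional area A = πD²/4 = π(0.0839)²/4 = 0.005529 m²; mean velocity V = Q/A = 0.000979/0.005529 = 0.1771 m/s.
Reynolds number Re = ρVD/μ = 1150 · 0.1771 · 0.0839 / 0.00131 = 1.304e+04.
Re > 4000 → turbulent. Relative roughness ε/D = 3.5e-06/0.0839 = 4.17e-05. Haaland: 1/√f = -1.8 log₁₀[(4.17e-05/3.7)^1.11 + 6.9/1.304e+04] = -1.8 log₁₀[3.22e-06 + 0.000529] = 5.893, so f = 0.0288.
Darcy-Weisbach: ΔP = f(L/D)(ρV²/2) = 0.0288·(149/0.0839)·(1150·0.1771²/2) = 0.0288·1776·18.03 = 922.1 Pa.
Head loss h_f = ΔP/(ρg) = 922.1/(1150·9.81) = 0.0817 m.

h_f ≈ 0.0817 m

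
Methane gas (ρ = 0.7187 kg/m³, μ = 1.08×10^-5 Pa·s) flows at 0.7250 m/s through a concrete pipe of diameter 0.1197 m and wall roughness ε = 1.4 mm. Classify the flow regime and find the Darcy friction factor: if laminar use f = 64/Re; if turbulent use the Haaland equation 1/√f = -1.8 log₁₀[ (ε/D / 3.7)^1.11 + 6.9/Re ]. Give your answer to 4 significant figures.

Re = ρVD/μ = 0.7187·0.725·0.1197/1.08e-05 = 5775.
Re > 4000 → turbulent. ε/D = 0.0014/0.1197 = 0.0117; Haaland: 1/√f = -1.8 log₁₀[0.00168 + 0.00119] = 4.575, so f = 0.04778.

f ≈ 0.04778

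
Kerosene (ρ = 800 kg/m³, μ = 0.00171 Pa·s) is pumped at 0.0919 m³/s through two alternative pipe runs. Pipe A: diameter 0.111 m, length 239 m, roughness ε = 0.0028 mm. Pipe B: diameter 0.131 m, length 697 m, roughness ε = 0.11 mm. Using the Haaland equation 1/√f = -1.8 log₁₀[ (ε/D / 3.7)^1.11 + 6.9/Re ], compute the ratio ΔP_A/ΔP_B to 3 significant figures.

ΔP_A/ΔP_B ≈ 0.537

Pipe A: V = Q/A = 0.0919/0.009677 = 9.497 m/s; Re = 4.932e+05; ε/D = 2.52e-05; Haaland → f = 0.01339; ΔP_A = f(L/D)(ρV²/2) = 1.04e+06 Pa.
Pipe B: V = Q/A = 0.0919/0.01348 = 6.818 m/s; Re = 4.179e+05; ε/D = 0.00084; Haaland → f = 0.01956; ΔP_B = f(L/D)(ρV²/2) = 1.936e+06 Pa.
ΔP_A/ΔP_B = 1.04e+06/1.936e+06 = 0.537.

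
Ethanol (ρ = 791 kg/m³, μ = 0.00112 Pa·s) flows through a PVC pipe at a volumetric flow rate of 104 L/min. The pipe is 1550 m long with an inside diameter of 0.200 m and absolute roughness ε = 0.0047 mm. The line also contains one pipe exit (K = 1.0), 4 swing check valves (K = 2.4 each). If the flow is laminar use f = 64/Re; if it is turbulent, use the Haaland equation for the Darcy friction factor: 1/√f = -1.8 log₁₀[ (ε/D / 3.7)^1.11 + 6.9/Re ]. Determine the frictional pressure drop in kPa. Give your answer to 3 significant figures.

ΔP ≈ 0.322 kPa

Q = 104 L/min = 104/60000 = 0.001733 m³/s.
Cross-sectional area A = πD²/4 = π(0.2)²/4 = 0.03142 m²; mean velocity V = Q/A = 0.001733/0.03142 = 0.05517 m/s.
Reynolds number Re = ρVD/μ = 791 · 0.05517 · 0.2 / 0.00112 = 7793.
Re > 4000 → turbulent. Relative roughness ε/D = 4.7e-06/0.2 = 2.35e-05. Haaland: 1/√f = -1.8 log₁₀[(2.35e-05/3.7)^1.11 + 6.9/7793] = -1.8 log₁₀[1.7e-06 + 0.000885] = 5.494, so f = 0.03313.
Total minor-loss coefficient ΣK = 1·1 + 4·2.4 = 10.6.
ΔP = [f·L/D + ΣK]·(ρV²/2) = [0.03313·1550/0.2 + 10.6]·(791·0.05517²/2) = [256.8 + 10.6]·1.204 = 321.9 Pa.
ΔP = 321.9 Pa = 0.322 kPa.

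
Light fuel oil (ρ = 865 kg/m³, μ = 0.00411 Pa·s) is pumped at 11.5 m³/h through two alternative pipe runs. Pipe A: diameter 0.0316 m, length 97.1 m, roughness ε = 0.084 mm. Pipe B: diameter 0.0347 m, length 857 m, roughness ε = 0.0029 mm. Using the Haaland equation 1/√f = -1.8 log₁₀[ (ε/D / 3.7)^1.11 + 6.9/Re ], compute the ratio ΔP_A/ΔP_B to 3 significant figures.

Pipe A: V = Q/A = 0.003194/0.0007843 = 4.073 m/s; Re = 2.709e+04; ε/D = 0.00266; Haaland → f = 0.02945; ΔP_A = f(L/D)(ρV²/2) = 6.493e+05 Pa.
Pipe B: V = Q/A = 0.003194/0.0009457 = 3.378 m/s; Re = 2.467e+04; ε/D = 8.36e-05; Haaland → f = 0.02459; ΔP_B = f(L/D)(ρV²/2) = 2.997e+06 Pa.
ΔP_A/ΔP_B = 6.493e+05/2.997e+06 = 0.217.

ΔP_A/ΔP_B ≈ 0.217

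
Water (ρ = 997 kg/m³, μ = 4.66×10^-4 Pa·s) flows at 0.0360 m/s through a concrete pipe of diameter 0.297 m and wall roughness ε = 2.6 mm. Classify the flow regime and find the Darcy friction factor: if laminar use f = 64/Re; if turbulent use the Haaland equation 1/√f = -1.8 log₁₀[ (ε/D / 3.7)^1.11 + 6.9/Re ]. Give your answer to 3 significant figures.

f ≈ 0.0388

Re = ρVD/μ = 997·0.036·0.297/0.000466 = 2.288e+04.
Re > 4000 → turbulent. ε/D = 0.0026/0.297 = 0.00875; Haaland: 1/√f = -1.8 log₁₀[0.00122 + 0.000302] = 5.074, so f = 0.03885.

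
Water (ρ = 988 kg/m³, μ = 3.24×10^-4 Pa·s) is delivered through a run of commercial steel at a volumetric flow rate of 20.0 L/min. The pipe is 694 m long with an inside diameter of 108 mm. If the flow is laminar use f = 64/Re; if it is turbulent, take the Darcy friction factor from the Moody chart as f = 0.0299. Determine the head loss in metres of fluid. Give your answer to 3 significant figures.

Q = 20.0 L/min = 20.0/60000 = 0.0003333 m³/s.
Cross-sectional area A = πD²/4 = π(0.108)²/4 = 0.009161 m²; mean velocity V = Q/A = 0.0003333/0.009161 = 0.03639 m/s.
Reynolds number Re = ρVD/μ = 988 · 0.03639 · 0.108 / 0.000324 = 1.198e+04.
Re > 4000 → turbulent; use the Moody-chart value f = 0.0299.
Darcy-Weisbach: ΔP = f(L/D)(ρV²/2) = 0.0299·(694/0.108)·(988·0.03639²/2) = 0.0299·6426·0.654 = 125.7 Pa.
Head loss h_f = ΔP/(ρg) = 125.7/(988·9.81) = 0.0130 m.

h_f ≈ 0.0130 m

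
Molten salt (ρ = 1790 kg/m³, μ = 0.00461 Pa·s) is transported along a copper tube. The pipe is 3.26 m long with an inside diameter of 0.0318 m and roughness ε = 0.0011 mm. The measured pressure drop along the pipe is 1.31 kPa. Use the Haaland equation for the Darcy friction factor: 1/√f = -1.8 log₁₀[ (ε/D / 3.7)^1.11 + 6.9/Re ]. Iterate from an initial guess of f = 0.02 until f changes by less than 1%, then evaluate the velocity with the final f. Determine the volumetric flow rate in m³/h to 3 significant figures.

Q ≈ 1.89 m³/h

Rearranging Darcy-Weisbach: V = √(2·ΔP·D/(f·L·ρ)). With ε/D = 1.1e-06/0.0318 = 3.46e-05, iterate starting from f = 0.02:
  f = 0.02 → V = √(2·1310·0.0318/(0.02·3.26·1790)) = 0.8449 m/s; Re = ρVD/μ = 1.043e+04; f → 0.03056
  f = 0.03056 → V = 0.6835 m/s; Re = 8439; f → 0.03241
  f = 0.03241 → V = 0.6638 m/s; Re = 8196; f → 0.03268
Converged (Δf/f < 1%). With the final f = 0.03268: V = √(2·1310·0.0318/(0.03268·3.26·1790)) = 0.661 m/s.
Q = V·A = 0.661·(π/4·0.0318²) = 0.000525 m³/s = 1.89 m³/h.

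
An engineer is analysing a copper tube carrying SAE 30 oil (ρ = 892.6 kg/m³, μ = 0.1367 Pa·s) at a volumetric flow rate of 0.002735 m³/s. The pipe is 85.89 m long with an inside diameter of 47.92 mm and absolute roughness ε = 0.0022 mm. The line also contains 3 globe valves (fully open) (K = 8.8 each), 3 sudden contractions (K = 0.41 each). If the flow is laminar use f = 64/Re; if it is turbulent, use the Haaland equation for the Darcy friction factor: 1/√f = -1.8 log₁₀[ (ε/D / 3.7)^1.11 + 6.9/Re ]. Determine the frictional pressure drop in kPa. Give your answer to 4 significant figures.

ΔP ≈ 276.5 kPa

Cross-sectional area A = πD²/4 = π(0.04792)²/4 = 0.001804 m²; mean velocity V = Q/A = 0.002735/0.001804 = 1.516 m/s.
Reynolds number Re = ρVD/μ = 892.6 · 1.516 · 0.04792 / 0.137 = 474.5.
Re < 2300 → laminar flow, so f = 64/Re = 64/474.5 = 0.1349 (the turbulent correlation is not needed).
Total minor-loss coefficient ΣK = 3·8.8 + 3·0.41 = 27.6.
ΔP = [f·L/D + ΣK]·(ρV²/2) = [0.1349·85.89/0.04792 + 27.6]·(892.6·1.516²/2) = [241.8 + 27.6]·1026 = 2.765e+05 Pa.
ΔP = 2.765e+05 Pa = 276.5 kPa.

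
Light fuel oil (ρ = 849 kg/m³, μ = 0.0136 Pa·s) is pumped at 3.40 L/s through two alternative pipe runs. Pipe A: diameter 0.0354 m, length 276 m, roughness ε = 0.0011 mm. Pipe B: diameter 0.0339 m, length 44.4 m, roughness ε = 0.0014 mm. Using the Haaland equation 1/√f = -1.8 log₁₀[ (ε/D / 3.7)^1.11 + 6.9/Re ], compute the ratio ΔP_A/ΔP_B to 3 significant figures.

Pipe A: V = Q/A = 0.0034/0.0009842 = 3.454 m/s; Re = 7634; ε/D = 3.11e-05; Haaland → f = 0.03334; ΔP_A = f(L/D)(ρV²/2) = 1.317e+06 Pa.
Pipe B: V = Q/A = 0.0034/0.0009026 = 3.767 m/s; Re = 7972; ε/D = 4.13e-05; Haaland → f = 0.03294; ΔP_B = f(L/D)(ρV²/2) = 2.599e+05 Pa.
ΔP_A/ΔP_B = 1.317e+06/2.599e+05 = 5.07.

ΔP_A/ΔP_B ≈ 5.07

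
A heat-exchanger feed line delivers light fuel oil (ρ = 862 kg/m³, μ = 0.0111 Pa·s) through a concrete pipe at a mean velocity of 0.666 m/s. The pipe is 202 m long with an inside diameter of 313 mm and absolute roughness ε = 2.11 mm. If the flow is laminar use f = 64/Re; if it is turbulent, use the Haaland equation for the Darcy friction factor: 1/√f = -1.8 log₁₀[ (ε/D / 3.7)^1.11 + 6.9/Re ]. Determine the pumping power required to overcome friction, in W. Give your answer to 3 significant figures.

Reynolds number Re = ρVD/μ = 862 · 0.666 · 0.313 / 0.0111 = 1.619e+04.
Re > 4000 → turbulent. Relative roughness ε/D = 0.00211/0.313 = 0.00674. Haaland: 1/√f = -1.8 log₁₀[(0.00674/3.7)^1.11 + 6.9/1.619e+04] = -1.8 log₁₀[0.00091 + 0.000426] = 5.173, so f = 0.03737.
Darcy-Weisbach: ΔP = f(L/D)(ρV²/2) = 0.03737·(202/0.313)·(862·0.666²/2) = 0.03737·645.4·191.2 = 4610 Pa.
Q = V·A = 0.666·0.07694 = 0.05125 m³/s.
Pumping power P = QΔP = 0.05125·4610 = 236.2 W = 236 W.

P ≈ 236 W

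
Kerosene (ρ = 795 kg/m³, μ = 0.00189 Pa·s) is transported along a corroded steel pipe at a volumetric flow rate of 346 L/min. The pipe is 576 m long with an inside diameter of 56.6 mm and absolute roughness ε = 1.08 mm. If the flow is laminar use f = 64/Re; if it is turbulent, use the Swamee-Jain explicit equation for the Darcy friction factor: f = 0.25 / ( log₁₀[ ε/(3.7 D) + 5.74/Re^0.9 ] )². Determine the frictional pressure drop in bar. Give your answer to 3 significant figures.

ΔP ≈ 10.4 bar

Q = 346 L/min = 346/60000 = 0.005767 m³/s.
Cross-sectional area A = πD²/4 = π(0.0566)²/4 = 0.002516 m²; mean velocity V = Q/A = 0.005767/0.002516 = 2.292 m/s.
Reynolds number Re = ρVD/μ = 795 · 2.292 · 0.0566 / 0.00189 = 5.457e+04.
Re > 4000 → turbulent. Relative roughness ε/D = 0.00108/0.0566 = 0.0191. Swamee-Jain: f = 0.25/(log₁₀[0.0191/3.7 + 5.74/5.457e+04^0.9])² = 0.25/(log₁₀[0.00516 + 0.000313])² = 0.25/(-2.262)² = 0.04886.
Darcy-Weisbach: ΔP = f(L/D)(ρV²/2) = 0.04886·(576/0.0566)·(795·2.292²/2) = 0.04886·1.018e+04·2088 = 1.038e+06 Pa.
ΔP = 1.038e+06 Pa = 10.4 bar.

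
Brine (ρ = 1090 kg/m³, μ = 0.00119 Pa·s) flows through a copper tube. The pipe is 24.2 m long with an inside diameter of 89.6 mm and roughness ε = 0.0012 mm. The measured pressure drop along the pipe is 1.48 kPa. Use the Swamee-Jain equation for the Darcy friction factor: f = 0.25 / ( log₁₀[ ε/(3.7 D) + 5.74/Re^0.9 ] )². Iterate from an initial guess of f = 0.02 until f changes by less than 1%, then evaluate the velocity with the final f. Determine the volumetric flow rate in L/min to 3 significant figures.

Rearranging Darcy-Weisbach: V = √(2·ΔP·D/(f·L·ρ)). With ε/D = 1.2e-06/0.0896 = 1.34e-05, iterate starting from f = 0.02:
  f = 0.02 → V = √(2·1480·0.0896/(0.02·24.2·1090)) = 0.709 m/s; Re = ρVD/μ = 5.819e+04; f → 0.02013
Converged (Δf/f < 1%). With the final f = 0.02013: V = √(2·1480·0.0896/(0.02013·24.2·1090)) = 0.7067 m/s.
Q = V·A = 0.7067·(π/4·0.0896²) = 0.004456 m³/s = 267 L/min.

Q ≈ 267 L/min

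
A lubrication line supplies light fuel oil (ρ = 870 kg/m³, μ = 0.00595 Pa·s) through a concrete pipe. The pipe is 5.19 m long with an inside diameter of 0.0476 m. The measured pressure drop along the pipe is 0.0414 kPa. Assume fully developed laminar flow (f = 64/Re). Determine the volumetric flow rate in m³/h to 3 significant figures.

Q ≈ 0.608 m³/h

For laminar flow, f = 64/Re with Re = ρVD/μ, so Darcy-Weisbach reduces to ΔP = 32μLV/D². Solving for V: V = ΔP·D²/(32μL) = 41.4·(0.0476)²/(32·0.00595·5.19) = 0.09492 m/s.
Check: Re = ρVD/μ = 870·0.09492·0.0476/0.00595 = 660.7 < 2300, so the laminar assumption holds.
Q = V·A = 0.09492·(π/4·0.0476²) = 0.0001689 m³/s = 0.608 m³/h.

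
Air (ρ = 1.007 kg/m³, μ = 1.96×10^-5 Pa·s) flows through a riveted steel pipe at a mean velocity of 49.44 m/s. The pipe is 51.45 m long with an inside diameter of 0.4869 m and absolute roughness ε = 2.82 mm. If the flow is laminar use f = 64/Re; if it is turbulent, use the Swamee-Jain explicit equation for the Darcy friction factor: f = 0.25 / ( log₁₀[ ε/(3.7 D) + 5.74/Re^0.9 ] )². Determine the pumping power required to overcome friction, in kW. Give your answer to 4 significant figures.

P ≈ 38.17 kW

Reynolds number Re = ρVD/μ = 1.007 · 49.44 · 0.4869 / 1.96e-05 = 1.237e+06.
Re > 4000 → turbulent. Relative roughness ε/D = 0.00282/0.4869 = 0.00579. Swamee-Jain: f = 0.25/(log₁₀[0.00579/3.7 + 5.74/1.237e+06^0.9])² = 0.25/(log₁₀[0.00157 + 1.89e-05])² = 0.25/(-2.8)² = 0.03188.
Darcy-Weisbach: ΔP = f(L/D)(ρV²/2) = 0.03188·(51.45/0.4869)·(1.007·49.44²/2) = 0.03188·105.7·1231 = 4146 Pa.
Q = V·A = 49.44·0.1862 = 9.206 m³/s.
Pumping power P = QΔP = 9.206·4146 = 38169 W = 38.17 kW.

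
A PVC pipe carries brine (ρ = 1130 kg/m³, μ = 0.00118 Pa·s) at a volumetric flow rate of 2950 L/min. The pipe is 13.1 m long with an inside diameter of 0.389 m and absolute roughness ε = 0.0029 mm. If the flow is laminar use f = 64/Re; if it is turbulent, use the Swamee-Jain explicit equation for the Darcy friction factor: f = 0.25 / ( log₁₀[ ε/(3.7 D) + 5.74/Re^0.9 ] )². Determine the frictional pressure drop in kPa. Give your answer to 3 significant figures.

Q = 2950 L/min = 2950/60000 = 0.04917 m³/s.
Cross-sectional area A = πD²/4 = π(0.389)²/4 = 0.1188 m²; mean velocity V = Q/A = 0.04917/0.1188 = 0.4137 m/s.
Reynolds number Re = ρVD/μ = 1130 · 0.4137 · 0.389 / 0.00118 = 1.541e+05.
Re > 4000 → turbulent. Relative roughness ε/D = 2.9e-06/0.389 = 7.46e-06. Swamee-Jain: f = 0.25/(log₁₀[7.46e-06/3.7 + 5.74/1.541e+05^0.9])² = 0.25/(log₁₀[2.01e-06 + 0.000123])² = 0.25/(-3.903)² = 0.01641.
Darcy-Weisbach: ΔP = f(L/D)(ρV²/2) = 0.01641·(13.1/0.389)·(1130·0.4137²/2) = 0.01641·33.68·96.7 = 53.44 Pa.
ΔP = 53.44 Pa = 0.0534 kPa.

ΔP ≈ 0.0534 kPa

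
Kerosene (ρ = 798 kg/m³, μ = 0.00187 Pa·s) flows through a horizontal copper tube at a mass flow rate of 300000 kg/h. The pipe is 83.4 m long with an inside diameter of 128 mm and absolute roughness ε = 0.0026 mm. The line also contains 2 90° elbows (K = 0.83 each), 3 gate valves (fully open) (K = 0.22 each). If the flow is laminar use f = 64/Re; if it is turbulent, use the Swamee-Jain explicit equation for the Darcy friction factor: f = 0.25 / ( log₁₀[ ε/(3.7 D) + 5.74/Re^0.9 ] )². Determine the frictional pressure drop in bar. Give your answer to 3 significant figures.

ṁ = 300000 kg/h = 300000/3600 = 83.33 kg/s.
A = πD²/4 = π(0.128)²/4 = 0.01287 m²; mean velocity V = ṁ/(ρA) = 83.33/(798 · 0.01287) = 8.115 m/s.
Reynolds number Re = ρVD/μ = 798 · 8.115 · 0.128 / 0.00187 = 4.433e+05.
Re > 4000 → turbulent. Relative roughness ε/D = 2.6e-06/0.128 = 2.03e-05. Swamee-Jain: f = 0.25/(log₁₀[2.03e-05/3.7 + 5.74/4.433e+05^0.9])² = 0.25/(log₁₀[5.49e-06 + 4.75e-05])² = 0.25/(-4.276)² = 0.01368.
Total minor-loss coefficient ΣK = 2·0.83 + 3·0.22 = 2.32.
ΔP = [f·L/D + ΣK]·(ρV²/2) = [0.01368·83.4/0.128 + 2.32]·(798·8.115²/2) = [8.91 + 2.32]·2.628e+04 = 2.951e+05 Pa.
ΔP = 2.951e+05 Pa = 2.95 bar.

ΔP ≈ 2.95 bar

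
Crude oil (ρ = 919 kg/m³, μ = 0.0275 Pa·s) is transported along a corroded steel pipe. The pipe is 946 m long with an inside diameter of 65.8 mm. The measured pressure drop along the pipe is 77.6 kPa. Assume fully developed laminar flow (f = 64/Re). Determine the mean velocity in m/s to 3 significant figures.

V ≈ 0.404 m/s

For laminar flow, f = 64/Re with Re = ρVD/μ, so Darcy-Weisbach reduces to ΔP = 32μLV/D². Solving for V: V = ΔP·D²/(32μL) = 7.76e+04·(0.0658)²/(32·0.0275·946) = 0.4036 m/s.
Check: Re = ρVD/μ = 919·0.4036·0.0658/0.0275 = 887.5 < 2300, so the laminar assumption holds.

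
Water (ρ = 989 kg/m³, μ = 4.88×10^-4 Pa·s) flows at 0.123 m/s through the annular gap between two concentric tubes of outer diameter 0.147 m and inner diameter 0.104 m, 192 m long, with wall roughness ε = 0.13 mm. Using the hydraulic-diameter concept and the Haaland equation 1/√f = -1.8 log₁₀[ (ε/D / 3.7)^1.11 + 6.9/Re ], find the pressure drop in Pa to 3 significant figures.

Hydraulic diameter D_h = 4A/P = D_o - D_i = 0.147 - 0.104 = 0.043 m.
Re = ρVD_h/μ = 989·0.123·0.043/0.000488 = 1.072e+04.
ε/D_h = 0.00013/0.043 = 0.00302; Haaland gives 1/√f = -1.8 log₁₀[0.000374+0.000644] = 5.386, so f = 0.03447.
ΔP = f(L/D_h)(ρV²/2) = 0.03447·192/0.043·7.481 = 1151 Pa.

ΔP ≈ 1150 Pa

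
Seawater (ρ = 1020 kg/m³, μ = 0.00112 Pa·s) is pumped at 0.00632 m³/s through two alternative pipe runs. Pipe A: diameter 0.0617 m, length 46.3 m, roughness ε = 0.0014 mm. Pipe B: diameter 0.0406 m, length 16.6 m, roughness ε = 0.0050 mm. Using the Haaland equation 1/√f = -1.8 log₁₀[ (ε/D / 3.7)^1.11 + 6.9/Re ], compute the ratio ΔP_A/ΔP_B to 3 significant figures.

ΔP_A/ΔP_B ≈ 0.358

Pipe A: V = Q/A = 0.00632/0.00299 = 2.114 m/s; Re = 1.188e+05; ε/D = 2.27e-05; Haaland → f = 0.0173; ΔP_A = f(L/D)(ρV²/2) = 2.958e+04 Pa.
Pipe B: V = Q/A = 0.00632/0.001295 = 4.882 m/s; Re = 1.805e+05; ε/D = 0.000123; Haaland → f = 0.01661; ΔP_B = f(L/D)(ρV²/2) = 8.255e+04 Pa.
ΔP_A/ΔP_B = 2.958e+04/8.255e+04 = 0.358.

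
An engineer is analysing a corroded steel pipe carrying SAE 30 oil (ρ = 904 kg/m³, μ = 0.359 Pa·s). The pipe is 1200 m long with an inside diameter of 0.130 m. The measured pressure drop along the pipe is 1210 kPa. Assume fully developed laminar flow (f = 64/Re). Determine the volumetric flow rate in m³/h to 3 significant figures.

Q ≈ 70.9 m³/h

For laminar flow, f = 64/Re with Re = ρVD/μ, so Darcy-Weisbach reduces to ΔP = 32μLV/D². Solving for V: V = ΔP·D²/(32μL) = 1.21e+06·(0.13)²/(32·0.359·1200) = 1.483 m/s.
Check: Re = ρVD/μ = 904·1.483·0.13/0.359 = 485.6 < 2300, so the laminar assumption holds.
Q = V·A = 1.483·(π/4·0.13²) = 0.01969 m³/s = 70.9 m³/h.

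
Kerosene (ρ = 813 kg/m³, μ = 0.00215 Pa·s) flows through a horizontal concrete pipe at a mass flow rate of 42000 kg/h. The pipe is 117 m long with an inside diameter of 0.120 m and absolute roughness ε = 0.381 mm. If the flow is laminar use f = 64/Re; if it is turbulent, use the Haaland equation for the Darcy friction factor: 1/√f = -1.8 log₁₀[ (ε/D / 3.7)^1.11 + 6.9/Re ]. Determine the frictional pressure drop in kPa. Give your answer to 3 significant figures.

ṁ = 42000 kg/h = 42000/3600 = 11.67 kg/s.
A = πD²/4 = π(0.12)²/4 = 0.01131 m²; mean velocity V = ṁ/(ρA) = 11.67/(813 · 0.01131) = 1.269 m/s.
Reynolds number Re = ρVD/μ = 813 · 1.269 · 0.12 / 0.00215 = 5.758e+04.
Re > 4000 → turbulent. Relative roughness ε/D = 0.000381/0.12 = 0.00317. Haaland: 1/√f = -1.8 log₁₀[(0.00317/3.7)^1.11 + 6.9/5.758e+04] = -1.8 log₁₀[0.000395 + 0.00012] = 5.919, so f = 0.02854.
Darcy-Weisbach: ΔP = f(L/D)(ρV²/2) = 0.02854·(117/0.12)·(813·1.269²/2) = 0.02854·975·654.4 = 1.821e+04 Pa.
ΔP = 1.821e+04 Pa = 18.2 kPa.

ΔP ≈ 18.2 kPa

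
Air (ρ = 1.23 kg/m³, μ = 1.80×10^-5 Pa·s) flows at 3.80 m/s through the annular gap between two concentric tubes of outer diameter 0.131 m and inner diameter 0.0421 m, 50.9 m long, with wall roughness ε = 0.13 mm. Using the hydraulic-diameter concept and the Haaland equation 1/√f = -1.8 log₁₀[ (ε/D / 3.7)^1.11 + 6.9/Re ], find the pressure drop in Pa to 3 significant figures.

Hydraulic diameter D_h = 4A/P = D_o - D_i = 0.131 - 0.0421 = 0.0889 m.
Re = ρVD_h/μ = 1.23·3.8·0.0889/1.8e-05 = 2.308e+04.
ε/D_h = 0.00013/0.0889 = 0.00146; Haaland gives 1/√f = -1.8 log₁₀[0.000167+0.000299] = 5.997, so f = 0.0278.
ΔP = f(L/D_h)(ρV²/2) = 0.0278·50.9/0.0889·8.881 = 141.4 Pa.

ΔP ≈ 141 Pa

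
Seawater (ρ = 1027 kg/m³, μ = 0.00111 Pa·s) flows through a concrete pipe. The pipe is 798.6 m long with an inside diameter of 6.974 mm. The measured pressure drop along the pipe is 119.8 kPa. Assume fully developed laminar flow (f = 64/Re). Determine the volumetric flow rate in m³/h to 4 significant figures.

Q ≈ 0.02825 m³/h

For laminar flow, f = 64/Re with Re = ρVD/μ, so Darcy-Weisbach reduces to ΔP = 32μLV/D². Solving for V: V = ΔP·D²/(32μL) = 1.198e+05·(0.006974)²/(32·0.00111·798.6) = 0.2054 m/s.
Check: Re = ρVD/μ = 1027·0.2054·0.006974/0.00111 = 1325 < 2300, so the laminar assumption holds.
Q = V·A = 0.2054·(π/4·0.006974²) = 7.846e-06 m³/s = 0.02825 m³/h.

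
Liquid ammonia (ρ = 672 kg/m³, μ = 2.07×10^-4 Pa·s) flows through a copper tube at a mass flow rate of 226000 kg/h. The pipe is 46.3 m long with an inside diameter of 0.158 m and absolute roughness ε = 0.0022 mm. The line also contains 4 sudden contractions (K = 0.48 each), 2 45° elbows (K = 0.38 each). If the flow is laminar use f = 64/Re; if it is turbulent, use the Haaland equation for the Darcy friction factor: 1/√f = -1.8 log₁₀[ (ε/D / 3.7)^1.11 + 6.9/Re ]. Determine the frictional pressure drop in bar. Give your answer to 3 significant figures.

ΔP ≈ 0.439 bar

ṁ = 226000 kg/h = 226000/3600 = 62.78 kg/s.
A = πD²/4 = π(0.158)²/4 = 0.01961 m²; mean velocity V = ṁ/(ρA) = 62.78/(672 · 0.01961) = 4.765 m/s.
Reynolds number Re = ρVD/μ = 672 · 4.765 · 0.158 / 0.000207 = 2.444e+06.
Re > 4000 → turbulent. Relative roughness ε/D = 2.2e-06/0.158 = 1.39e-05. Haaland: 1/√f = -1.8 log₁₀[(1.39e-05/3.7)^1.11 + 6.9/2.444e+06] = -1.8 log₁₀[9.53e-07 + 2.82e-06] = 9.761, so f = 0.01049.
Total minor-loss coefficient ΣK = 4·0.48 + 2·0.38 = 2.68.
ΔP = [f·L/D + ΣK]·(ρV²/2) = [0.01049·46.3/0.158 + 2.68]·(672·4.765²/2) = [3.075 + 2.68]·7628 = 4.39e+04 Pa.
ΔP = 4.39e+04 Pa = 0.439 bar.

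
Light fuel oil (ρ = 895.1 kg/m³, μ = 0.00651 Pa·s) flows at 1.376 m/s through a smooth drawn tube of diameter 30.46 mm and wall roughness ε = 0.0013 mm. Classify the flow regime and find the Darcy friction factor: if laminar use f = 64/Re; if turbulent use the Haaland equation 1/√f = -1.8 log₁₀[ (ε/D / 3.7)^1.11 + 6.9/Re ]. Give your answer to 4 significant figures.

Re = ρVD/μ = 895.1·1.376·0.03046/0.00651 = 5763.
Re > 4000 → turbulent. ε/D = 1.3e-06/0.03046 = 4.27e-05; Haaland: 1/√f = -1.8 log₁₀[3.3e-06 + 0.0012] = 5.257, so f = 0.03618.

f ≈ 0.03618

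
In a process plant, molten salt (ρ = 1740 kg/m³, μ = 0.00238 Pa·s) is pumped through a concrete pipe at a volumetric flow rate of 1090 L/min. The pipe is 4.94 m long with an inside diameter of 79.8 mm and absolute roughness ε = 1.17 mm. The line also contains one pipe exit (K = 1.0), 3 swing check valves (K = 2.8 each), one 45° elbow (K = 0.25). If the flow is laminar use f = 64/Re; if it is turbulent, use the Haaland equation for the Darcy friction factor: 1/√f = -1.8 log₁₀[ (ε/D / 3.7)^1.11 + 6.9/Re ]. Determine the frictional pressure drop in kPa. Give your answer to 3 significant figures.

ΔP ≈ 142 kPa

Q = 1090 L/min = 1090/60000 = 0.01817 m³/s.
Cross-sectional area A = πD²/4 = π(0.0798)²/4 = 0.005001 m²; mean velocity V = Q/A = 0.01817/0.005001 = 3.632 m/s.
Reynolds number Re = ρVD/μ = 1740 · 3.632 · 0.0798 / 0.00238 = 2.119e+05.
Re > 4000 → turbulent. Relative roughness ε/D = 0.00117/0.0798 = 0.0147. Haaland: 1/√f = -1.8 log₁₀[(0.0147/3.7)^1.11 + 6.9/2.119e+05] = -1.8 log₁₀[0.00216 + 3.26e-05] = 4.788, so f = 0.04363.
Total minor-loss coefficient ΣK = 1·1 + 3·2.8 + 1·0.25 = 9.65.
ΔP = [f·L/D + ΣK]·(ρV²/2) = [0.04363·4.94/0.0798 + 9.65]·(1740·3.632²/2) = [2.701 + 9.65]·1.148e+04 = 1.418e+05 Pa.
ΔP = 1.418e+05 Pa = 142 kPa.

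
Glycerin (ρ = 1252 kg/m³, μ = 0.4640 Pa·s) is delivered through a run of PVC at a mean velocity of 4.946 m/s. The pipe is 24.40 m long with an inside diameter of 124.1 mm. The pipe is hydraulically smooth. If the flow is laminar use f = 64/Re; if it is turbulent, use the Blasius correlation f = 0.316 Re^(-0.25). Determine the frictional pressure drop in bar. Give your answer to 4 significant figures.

ΔP ≈ 1.164 bar

Reynolds number Re = ρVD/μ = 1252 · 4.946 · 0.1241 / 0.464 = 1656.
Re < 2300 → laminar flow, so f = 64/Re = 64/1656 = 0.03864 (the turbulent correlation is not needed).
Darcy-Weisbach: ΔP = f(L/D)(ρV²/2) = 0.03864·(24.4/0.1241)·(1252·4.946²/2) = 0.03864·196.6·1.531e+04 = 1.164e+05 Pa.
ΔP = 1.164e+05 Pa = 1.164 bar.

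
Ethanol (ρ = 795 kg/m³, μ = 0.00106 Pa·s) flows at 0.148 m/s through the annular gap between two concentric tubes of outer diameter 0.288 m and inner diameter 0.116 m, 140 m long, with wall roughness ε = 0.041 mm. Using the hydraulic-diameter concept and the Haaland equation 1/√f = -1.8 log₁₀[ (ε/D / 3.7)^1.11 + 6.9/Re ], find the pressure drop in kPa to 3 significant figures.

Hydraulic diameter D_h = 4A/P = D_o - D_i = 0.288 - 0.116 = 0.172 m.
Re = ρVD_h/μ = 795·0.148·0.172/0.00106 = 1.909e+04.
ε/D_h = 4.1e-05/0.172 = 0.000238; Haaland gives 1/√f = -1.8 log₁₀[2.23e-05+0.000361] = 6.149, so f = 0.02645.
ΔP = f(L/D_h)(ρV²/2) = 0.02645·140/0.172·8.707 = 187.4 Pa.
ΔP = 0.187 kPa.

ΔP ≈ 0.187 kPa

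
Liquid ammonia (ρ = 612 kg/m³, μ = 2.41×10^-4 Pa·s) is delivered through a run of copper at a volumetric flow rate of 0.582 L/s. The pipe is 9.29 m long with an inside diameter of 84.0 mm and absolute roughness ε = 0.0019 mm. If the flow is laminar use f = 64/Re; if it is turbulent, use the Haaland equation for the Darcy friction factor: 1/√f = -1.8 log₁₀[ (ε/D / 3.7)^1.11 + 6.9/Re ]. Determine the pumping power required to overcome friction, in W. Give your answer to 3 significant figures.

Q = 0.582 L/s = 0.582/1000 = 0.000582 m³/s.
Cross-sectional area A = πD²/4 = π(0.084)²/4 = 0.005542 m²; mean velocity V = Q/A = 0.000582/0.005542 = 0.105 m/s.
Reynolds number Re = ρVD/μ = 612 · 0.105 · 0.084 / 0.000241 = 2.24e+04.
Re > 4000 → turbulent. Relative roughness ε/D = 1.9e-06/0.084 = 2.26e-05. Haaland: 1/√f = -1.8 log₁₀[(2.26e-05/3.7)^1.11 + 6.9/2.24e+04] = -1.8 log₁₀[1.63e-06 + 0.000308] = 6.316, so f = 0.02506.
Darcy-Weisbach: ΔP = f(L/D)(ρV²/2) = 0.02506·(9.29/0.084)·(612·0.105²/2) = 0.02506·110.6·3.375 = 9.355 Pa.
Pumping power P = QΔP = 0.000582·9.355 = 0.005445 W = 0.00544 W.

P ≈ 0.00544 W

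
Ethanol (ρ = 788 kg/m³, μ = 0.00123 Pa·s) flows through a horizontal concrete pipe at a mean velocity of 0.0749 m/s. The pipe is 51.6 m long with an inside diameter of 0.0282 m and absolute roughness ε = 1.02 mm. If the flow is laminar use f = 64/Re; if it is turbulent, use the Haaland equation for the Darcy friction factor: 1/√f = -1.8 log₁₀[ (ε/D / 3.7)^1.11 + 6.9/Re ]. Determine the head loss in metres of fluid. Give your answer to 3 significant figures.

h_f ≈ 0.0247 m

Reynolds number Re = ρVD/μ = 788 · 0.0749 · 0.0282 / 0.00123 = 1353.
Re < 2300 → laminar flow, so f = 64/Re = 64/1353 = 0.0473 (the turbulent correlation is not needed).
Darcy-Weisbach: ΔP = f(L/D)(ρV²/2) = 0.0473·(51.6/0.0282)·(788·0.0749²/2) = 0.0473·1830·2.21 = 191.3 Pa.
Head loss h_f = ΔP/(ρg) = 191.3/(788·9.81) = 0.0247 m.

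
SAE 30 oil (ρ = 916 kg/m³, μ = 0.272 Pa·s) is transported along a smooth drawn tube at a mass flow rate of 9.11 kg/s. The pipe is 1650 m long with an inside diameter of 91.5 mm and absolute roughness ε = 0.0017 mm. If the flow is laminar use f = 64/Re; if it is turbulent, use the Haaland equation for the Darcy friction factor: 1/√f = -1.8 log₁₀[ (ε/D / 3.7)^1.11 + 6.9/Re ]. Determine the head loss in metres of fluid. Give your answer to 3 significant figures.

A = πD²/4 = π(0.0915)²/4 = 0.006576 m²; mean velocity V = ṁ/(ρA) = 9.11/(916 · 0.006576) = 1.512 m/s.
Reynolds number Re = ρVD/μ = 916 · 1.512 · 0.0915 / 0.272 = 466.1.
Re < 2300 → laminar flow, so f = 64/Re = 64/466.1 = 0.1373 (the turbulent correlation is not needed).
Darcy-Weisbach: ΔP = f(L/D)(ρV²/2) = 0.1373·(1650/0.0915)·(916·1.512²/2) = 0.1373·1.803e+04·1048 = 2.594e+06 Pa.
Head loss h_f = ΔP/(ρg) = 2.594e+06/(916·9.81) = 289 m.

h_f ≈ 289 m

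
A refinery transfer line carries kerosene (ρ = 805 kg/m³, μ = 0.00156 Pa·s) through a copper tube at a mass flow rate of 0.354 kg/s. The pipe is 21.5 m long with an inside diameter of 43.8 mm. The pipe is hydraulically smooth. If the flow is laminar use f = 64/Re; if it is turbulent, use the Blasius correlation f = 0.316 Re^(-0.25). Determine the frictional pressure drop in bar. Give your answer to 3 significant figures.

ΔP ≈ 0.00590 bar

A = πD²/4 = π(0.0438)²/4 = 0.001507 m²; mean velocity V = ṁ/(ρA) = 0.354/(805 · 0.001507) = 0.2919 m/s.
Reynolds number Re = ρVD/μ = 805 · 0.2919 · 0.0438 / 0.00156 = 6597.
Re > 4000 → turbulent. Smooth-pipe (Blasius): f = 0.316 Re^(-0.25) = 0.316/(6597)^0.25 = 0.03506.
Darcy-Weisbach: ΔP = f(L/D)(ρV²/2) = 0.03506·(21.5/0.0438)·(805·0.2919²/2) = 0.03506·490.9·34.29 = 590.1 Pa.
ΔP = 590.1 Pa = 0.00590 bar.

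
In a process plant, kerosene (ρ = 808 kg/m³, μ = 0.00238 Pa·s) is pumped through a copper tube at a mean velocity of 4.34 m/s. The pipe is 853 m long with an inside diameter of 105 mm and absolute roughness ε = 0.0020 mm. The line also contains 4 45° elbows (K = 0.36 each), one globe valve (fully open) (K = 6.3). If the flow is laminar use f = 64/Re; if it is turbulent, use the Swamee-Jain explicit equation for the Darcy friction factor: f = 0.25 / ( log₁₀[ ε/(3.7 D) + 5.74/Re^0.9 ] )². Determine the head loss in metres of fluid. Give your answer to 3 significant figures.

Reynolds number Re = ρVD/μ = 808 · 4.34 · 0.105 / 0.00238 = 1.547e+05.
Re > 4000 → turbulent. Relative roughness ε/D = 2e-06/0.105 = 1.9e-05. Swamee-Jain: f = 0.25/(log₁₀[1.9e-05/3.7 + 5.74/1.547e+05^0.9])² = 0.25/(log₁₀[5.15e-06 + 0.000123])² = 0.25/(-3.894)² = 0.01649.
Total minor-loss coefficient ΣK = 4·0.36 + 1·6.3 = 7.74.
ΔP = [f·L/D + ΣK]·(ρV²/2) = [0.01649·853/0.105 + 7.74]·(808·4.34²/2) = [134 + 7.74]·7610 = 1.078e+06 Pa.
Head loss h_f = ΔP/(ρg) = 1.078e+06/(808·9.81) = 136 m.

h_f ≈ 136 m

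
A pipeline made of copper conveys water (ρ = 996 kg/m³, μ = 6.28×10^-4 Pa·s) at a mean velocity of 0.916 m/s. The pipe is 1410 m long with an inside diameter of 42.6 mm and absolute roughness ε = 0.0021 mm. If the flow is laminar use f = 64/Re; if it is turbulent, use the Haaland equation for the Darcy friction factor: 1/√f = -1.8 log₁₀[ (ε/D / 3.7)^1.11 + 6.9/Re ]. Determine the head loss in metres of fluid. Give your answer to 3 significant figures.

h_f ≈ 28.2 m

Reynolds number Re = ρVD/μ = 996 · 0.916 · 0.0426 / 0.000628 = 6.189e+04.
Re > 4000 → turbulent. Relative roughness ε/D = 2.1e-06/0.0426 = 4.93e-05. Haaland: 1/√f = -1.8 log₁₀[(4.93e-05/3.7)^1.11 + 6.9/6.189e+04] = -1.8 log₁₀[3.88e-06 + 0.000111] = 7.088, so f = 0.0199.
Darcy-Weisbach: ΔP = f(L/D)(ρV²/2) = 0.0199·(1410/0.0426)·(996·0.916²/2) = 0.0199·3.31e+04·417.8 = 2.753e+05 Pa.
Head loss h_f = ΔP/(ρg) = 2.753e+05/(996·9.81) = 28.2 m.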